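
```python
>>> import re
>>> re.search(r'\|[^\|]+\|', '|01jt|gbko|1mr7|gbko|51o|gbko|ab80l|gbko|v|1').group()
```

'|01jt|'

The match spans [0:6] → '|01jt|'.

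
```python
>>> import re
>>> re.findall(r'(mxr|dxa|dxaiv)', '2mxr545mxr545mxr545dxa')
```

`findall` collects group 1 from each match (4 total).

['mxr', 'mxr', 'mxr', 'dxa']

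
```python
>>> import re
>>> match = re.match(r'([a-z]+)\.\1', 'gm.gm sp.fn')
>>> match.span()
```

(0, 5)

`re.match` only tries the pattern at the start of the string.
The match spans [0:5] → 'gm.gm'.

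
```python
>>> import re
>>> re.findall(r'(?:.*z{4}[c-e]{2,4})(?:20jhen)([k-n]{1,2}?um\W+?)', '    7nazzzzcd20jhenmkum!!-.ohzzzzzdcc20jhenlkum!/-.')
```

With the lazy modifier that quantifier settles for the fewest repetitions that let the rest of the pattern succeed (the atoms after it are unaffected and can still be greedy).
Because there's exactly one group, `findall` drops the full match and keeps group 1 from the one hit.

['lkum!']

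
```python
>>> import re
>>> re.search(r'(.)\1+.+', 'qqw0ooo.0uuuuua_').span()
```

After group 1 captures some text, `\1` only succeeds where that same text appears again.
The match spans [0:16] → 'qqw0ooo.0uuuuua_'.

(0, 16)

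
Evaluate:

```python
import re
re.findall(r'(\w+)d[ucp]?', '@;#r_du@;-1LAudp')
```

['r_', '1LAu']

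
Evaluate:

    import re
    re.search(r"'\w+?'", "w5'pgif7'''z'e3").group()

The match spans [2:9] → "'pgif7'".

"'pgif7'"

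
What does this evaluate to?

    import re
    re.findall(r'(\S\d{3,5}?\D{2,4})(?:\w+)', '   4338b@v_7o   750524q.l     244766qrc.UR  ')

['4338b@v_', '750524q.', '244766qrc.']

Pattern: a non-whitespace character, then 3 to 5 of a digit (lazy), then 2 to 4 of a non-digit (captured); then one or more of a word character (non-capturing group).
Matches: at [3:13] match '4338b@v_7o', group 1 = '4338b@v_'; at [16:25] match '750524q.l', group 1 = '750524q.'; at [30:42] match '244766qrc.UR', group 1 = '244766qrc.'.
With a single group, `findall` returns only what that group captured — 3 items.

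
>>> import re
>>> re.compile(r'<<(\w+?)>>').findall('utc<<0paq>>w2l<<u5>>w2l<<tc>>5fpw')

['0paq', 'u5', 'tc']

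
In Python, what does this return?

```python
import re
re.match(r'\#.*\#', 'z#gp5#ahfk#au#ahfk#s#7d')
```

`re.match` won't scan ahead — the pattern has to work from the very first character.
Here position 0 doesn't satisfy it, so the call returns None.

None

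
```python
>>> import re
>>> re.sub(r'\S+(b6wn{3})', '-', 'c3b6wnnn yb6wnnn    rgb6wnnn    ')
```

'- -    -    '

The pattern matches one or more of a non-whitespace character; then the literal 'b6w', then exactly 3 of a literal 'n' (captured).
Matches: at [0:8] → 'c3b6wnnn'; at [9:16] → 'yb6wnnn'; at [20:28] → 'rgb6wnnn'.
Every occurrence is swapped for '-'.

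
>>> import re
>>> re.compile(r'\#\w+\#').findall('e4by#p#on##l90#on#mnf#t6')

['#p#', '#l90#', '#mnf#']

Matches: at [4:7] → '#p#'; at [10:15] → '#l90#'; at [17:22] → '#mnf#'.
No capturing groups, so `findall` returns the 3 full match strings.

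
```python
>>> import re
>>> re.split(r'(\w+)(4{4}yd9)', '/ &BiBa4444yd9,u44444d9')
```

['/ &', 'BiBa', '4444yd9', ',u44444d9']

Because the pattern has a capturing group, `split` also inserts each captured text between the pieces.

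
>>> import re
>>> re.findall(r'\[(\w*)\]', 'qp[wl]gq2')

One capturing group, so `findall` returns just the captured substring from the one match — 1 in all.

['wl']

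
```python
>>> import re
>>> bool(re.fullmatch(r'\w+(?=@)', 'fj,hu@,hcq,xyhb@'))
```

The positive lookaround only admits positions where the adjacent text matches; those characters stay outside the span.
`re.fullmatch` is like wrapping the pattern in `^…$` (in single-line mode).
Here the pattern can't cover the whole string, so the call returns None, and `bool(None)` is False.

False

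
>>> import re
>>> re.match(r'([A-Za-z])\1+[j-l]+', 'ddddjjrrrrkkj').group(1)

'd'

After group 1 captures some text, `\1` only succeeds where that same text appears again.
With `match`, the pattern is implicitly anchored at the beginning.
The match spans [0:6] → 'ddddjj'.
Captured: group 1 = 'd'.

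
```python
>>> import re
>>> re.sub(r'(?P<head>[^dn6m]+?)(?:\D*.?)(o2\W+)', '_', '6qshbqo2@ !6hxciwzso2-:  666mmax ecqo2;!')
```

Pattern: one or more of any character except [dn6m] (lazy) (captured as 'head'); then zero or more of a non-digit, then optionally any character (non-capturing group); then the literal 'o2', then one or more of a non-word character (captured).
Matches: at [1:11] → 'qshbqo2@ !'; at [12:25] → 'hxciwzso2-:  '; at [30:40] → 'ax ecqo2;!'.
Each match is replaced by '_'.

'6_6_666mm_'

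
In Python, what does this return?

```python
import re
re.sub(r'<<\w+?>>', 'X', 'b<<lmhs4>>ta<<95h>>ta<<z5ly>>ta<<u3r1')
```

Every occurrence is swapped for 'X'.

'bXtaXtaXta<<u3r1'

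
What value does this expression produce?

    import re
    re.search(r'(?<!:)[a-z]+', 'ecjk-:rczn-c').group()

'ecjk'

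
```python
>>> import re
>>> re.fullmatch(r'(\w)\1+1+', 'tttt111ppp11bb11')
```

None

`re.fullmatch` is like wrapping the pattern in `^…$` (in single-line mode).
Here the string isn't matched end-to-end, so the call returns None.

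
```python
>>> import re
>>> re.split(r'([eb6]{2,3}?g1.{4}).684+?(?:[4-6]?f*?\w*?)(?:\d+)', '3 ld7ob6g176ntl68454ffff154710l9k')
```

With a capturing group present, the delimiter's captured portion is kept in the result list.

['3 ld7o', 'b6g176nt', 'ffff154710l9k']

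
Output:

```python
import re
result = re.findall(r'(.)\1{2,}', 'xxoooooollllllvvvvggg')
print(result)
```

['o', 'l', 'v', 'g']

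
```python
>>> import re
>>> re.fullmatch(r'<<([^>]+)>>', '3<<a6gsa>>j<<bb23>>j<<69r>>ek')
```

`re.fullmatch` requires the pattern to consume the entire string.
Here the string isn't matched end-to-end, so the call returns None.

None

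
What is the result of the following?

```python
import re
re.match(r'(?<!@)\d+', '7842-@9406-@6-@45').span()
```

(0, 4)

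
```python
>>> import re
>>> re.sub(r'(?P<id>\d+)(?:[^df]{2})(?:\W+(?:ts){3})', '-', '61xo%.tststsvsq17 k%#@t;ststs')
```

'-vsq17 k%#@t;ststs'

Each match is replaced by '-'.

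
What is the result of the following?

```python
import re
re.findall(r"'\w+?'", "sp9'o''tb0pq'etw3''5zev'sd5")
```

`findall` yields the raw match text (3 of them) because the pattern has no groups.

["'o'", "'tb0pq'", "'5zev'"]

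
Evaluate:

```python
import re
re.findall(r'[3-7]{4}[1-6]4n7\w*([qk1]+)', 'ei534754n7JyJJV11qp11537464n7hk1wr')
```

`findall` collects group 1 from the one match (1 total).

['1']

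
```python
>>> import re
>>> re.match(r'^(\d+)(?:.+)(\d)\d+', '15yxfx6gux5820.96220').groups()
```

('15', '2')

The match spans [0:20] → '15yxfx6gux5820.96220'.
Captured: group 1 = '15', group 2 = '2'.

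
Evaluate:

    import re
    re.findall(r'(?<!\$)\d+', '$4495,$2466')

A negative assertion filters positions out without eating any characters.
Matches: at [2:5] → '495'; at [8:11] → '466'.
`findall` yields the raw match text (2 of them) because the pattern has no groups.

['495', '466']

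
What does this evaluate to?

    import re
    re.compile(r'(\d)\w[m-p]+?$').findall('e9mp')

This matches a digit (captured); then a word character, then one or more of a character in [m-p] (lazy); then anchored at the end.
Matches: at [1:4] match '9mp', group 1 = '9'.
With a single group, `findall` returns only what that group captured — 1 item.

['9']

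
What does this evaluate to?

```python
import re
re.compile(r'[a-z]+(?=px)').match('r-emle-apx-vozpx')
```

None

Because the assertion is zero-width, the text it checks is not consumed and won't appear in the result.
`re.match` won't scan ahead — the pattern has to work from the very first character.
Here the string doesn't start with a match, so the call returns None.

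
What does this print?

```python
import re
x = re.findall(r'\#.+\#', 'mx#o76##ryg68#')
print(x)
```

Walking the string: at [2:14] → '#o76##ryg68#'.
`findall` yields the raw match text (1 of them) because the pattern has no groups.

['#o76##ryg68#']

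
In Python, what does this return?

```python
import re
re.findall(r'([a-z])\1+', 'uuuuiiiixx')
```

The backreference `\1` re-matches whatever the first group consumed, character for character.
Walking the string: at [0:4] match 'uuuu', group 1 = 'u'; at [4:8] match 'iiii', group 1 = 'i'; at [8:10] match 'xx', group 1 = 'x'.
With a single group, `findall` returns only what that group captured — 3 items.

['u', 'i', 'x']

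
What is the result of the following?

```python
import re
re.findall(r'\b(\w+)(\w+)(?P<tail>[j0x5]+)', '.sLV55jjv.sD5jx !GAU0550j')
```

[('sLV55', 'j', 'j'), ('sD5', 'j', 'x'), ('GAU055', '0', 'j')]

Pattern: a word boundary (`\b`, zero-width); then one or more of a word character (captured); then one or more of a word character (captured); then one or more of one of [j0x5] (captured as 'tail').
3 groups means each result is a tuple of 3 captured strings — 3 here.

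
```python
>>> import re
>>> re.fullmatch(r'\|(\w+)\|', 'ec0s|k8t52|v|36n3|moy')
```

None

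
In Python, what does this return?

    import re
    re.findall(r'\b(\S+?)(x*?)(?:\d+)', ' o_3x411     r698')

[('o_', ''), ('r', '')]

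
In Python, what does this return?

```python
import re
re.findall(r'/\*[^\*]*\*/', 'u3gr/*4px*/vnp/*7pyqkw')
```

['/*4px*/']

Since nothing is captured, `findall` lists the 1 matched substring directly.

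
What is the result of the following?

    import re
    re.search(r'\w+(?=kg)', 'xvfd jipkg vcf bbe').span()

Because the assertion is zero-width, the text it checks is not consumed and won't appear in the result.
`re.search` scans for the first position where the pattern succeeds.
The match spans [5:8] → 'jip'.

(5, 8)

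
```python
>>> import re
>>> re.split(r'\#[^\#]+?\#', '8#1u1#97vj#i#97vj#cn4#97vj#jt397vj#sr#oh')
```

['8', '97vj', '97vj', '97vj', 'sr#oh']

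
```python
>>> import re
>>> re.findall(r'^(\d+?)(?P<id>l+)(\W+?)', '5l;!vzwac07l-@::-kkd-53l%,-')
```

Pattern: anchored at the start of the string; then one or more of a digit (lazy) (captured); then one or more of a literal 'l' (captured as 'id'); then one or more of a non-word character (lazy) (captured).
A `+?`/`*?`/`{m,n}?` starts at its minimum and grows only as far as needed for what follows to match.
Matches: at [0:3] match '5l;', groups = ('5', 'l', ';').
Multiple groups make `findall` return tuples — one 3-tuple for the one match.

[('5', 'l', ';')]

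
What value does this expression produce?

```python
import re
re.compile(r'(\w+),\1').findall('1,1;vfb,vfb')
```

`\1` is not a pattern — it's the concrete string captured by group 1, re-applied verbatim.
With a single group, `findall` returns only what that group captured — 2 items.

['1', 'vfb']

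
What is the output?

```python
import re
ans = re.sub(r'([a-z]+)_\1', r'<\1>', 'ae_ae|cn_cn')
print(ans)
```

<ae>|<cn>

`\1` has to match the exact text group 1 already captured.
The replacement refers to a captured group, so each match is rewritten using its own captured text.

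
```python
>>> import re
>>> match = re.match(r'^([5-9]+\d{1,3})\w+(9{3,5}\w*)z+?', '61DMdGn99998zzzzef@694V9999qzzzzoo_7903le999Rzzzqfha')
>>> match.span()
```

`re.match` won't scan ahead — the pattern has to work from the very first character.
The match spans [0:16] → '61DMdGn99998zzzz'.

(0, 16)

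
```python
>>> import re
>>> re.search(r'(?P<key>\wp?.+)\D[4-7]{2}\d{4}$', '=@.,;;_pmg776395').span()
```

(6, 16)

This matches a word character, then optionally a literal 'p', then one or more of any character (captured as 'key'); then a non-digit, then exactly 2 of a character in [4-7], then exactly 4 of a digit; then anchored at the end.
Unlike `match`, `search` isn't anchored — it looks for the pattern anywhere in the string.
The match spans [6:16] → '_pmg776395'.
Captured: group 1 = '_pm'.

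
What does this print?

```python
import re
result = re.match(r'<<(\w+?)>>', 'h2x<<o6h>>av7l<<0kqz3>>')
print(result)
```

None

`re.match` won't scan ahead — the pattern has to work from the very first character.
Here the string doesn't start with a match, so the call returns None.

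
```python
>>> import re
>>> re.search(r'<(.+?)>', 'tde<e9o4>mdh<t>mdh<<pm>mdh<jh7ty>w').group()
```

Unlike `match`, `search` isn't anchored — it looks for the pattern anywhere in the string.
The match spans [3:9] → '<e9o4>'.
Captured: group 1 = 'e9o4'.

'<e9o4>'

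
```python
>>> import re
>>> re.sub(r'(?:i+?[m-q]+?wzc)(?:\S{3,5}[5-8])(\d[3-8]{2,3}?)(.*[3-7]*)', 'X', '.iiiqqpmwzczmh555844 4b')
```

'.X'

This matches one or more of a literal 'i' (lazy), then one or more of a character in [m-q] (lazy), then the literal 'wzc' (non-capturing group); then 3 to 5 of a non-whitespace character, then a character in [5-8] (non-capturing group); then a digit, then 2 to 3 of a character in [3-8] (lazy) (captured); then zero or more of any character, then zero or more of a character in [3-7] (captured).
Matches: at [1:23] → 'iiiqqpmwzczmh555844 4b'.
Every occurrence is swapped for 'X'.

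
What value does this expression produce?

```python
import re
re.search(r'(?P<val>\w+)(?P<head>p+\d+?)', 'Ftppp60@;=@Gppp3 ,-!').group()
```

'Ftppp6'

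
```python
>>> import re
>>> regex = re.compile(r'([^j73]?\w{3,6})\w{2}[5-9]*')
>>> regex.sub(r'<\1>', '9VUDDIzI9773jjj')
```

Pattern: optionally any character except [j73], then 3 to 6 of a word character (captured); then exactly 2 of a word character, then zero or more of a character in [5-9].
Matches: at [0:11] → '9VUDDIzI977'.
`\1` in the replacement pulls in group 1's text for each match.

'<9VUDDIz>3jjj'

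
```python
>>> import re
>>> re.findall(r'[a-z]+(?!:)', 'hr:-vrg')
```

`(?!…)`/`(?<!…)` only lets a position through if the neighbouring text does NOT match; no characters are consumed.
Walking the string: at [0:1] → 'h'; at [4:7] → 'vrg'.
No capturing groups, so `findall` returns the 2 full match strings.

['h', 'vrg']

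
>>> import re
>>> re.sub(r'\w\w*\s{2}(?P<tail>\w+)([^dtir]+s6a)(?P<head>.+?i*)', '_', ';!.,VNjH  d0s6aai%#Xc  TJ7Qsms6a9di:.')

Lazy quantifiers expand one character at a time until the remainder of the pattern can match.
Every occurrence is swapped for '_'.

';!.,_di:.'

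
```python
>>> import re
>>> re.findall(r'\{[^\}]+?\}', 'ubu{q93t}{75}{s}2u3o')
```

No capturing groups, so `findall` returns the 3 full match strings.

['{q93t}', '{75}', '{s}']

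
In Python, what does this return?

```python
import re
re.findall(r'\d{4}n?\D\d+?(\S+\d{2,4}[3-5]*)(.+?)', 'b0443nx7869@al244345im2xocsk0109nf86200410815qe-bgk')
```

[('869@al244345im2xocsk0109nf86200410815', 'q')]

With 2 capturing groups, `findall` returns a 2-tuple per match.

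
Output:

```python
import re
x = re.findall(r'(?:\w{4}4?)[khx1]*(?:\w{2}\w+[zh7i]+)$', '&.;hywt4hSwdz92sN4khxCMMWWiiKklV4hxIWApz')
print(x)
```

['hywt4hSwdz92sN4khxCMMWWiiKklV4hxIWApz']

With no groups in the pattern, `findall` gives back each whole match — 1 here.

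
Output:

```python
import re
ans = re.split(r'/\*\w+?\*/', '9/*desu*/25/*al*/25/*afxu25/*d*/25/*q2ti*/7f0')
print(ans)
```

The string is cut at each match, leaving 5 pieces.

['9', '25', '25/*afxu25', '25', '7f0']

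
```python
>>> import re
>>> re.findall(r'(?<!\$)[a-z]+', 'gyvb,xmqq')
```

['gyvb', 'xmqq']

`(?!…)`/`(?<!…)` only lets a position through if the neighbouring text does NOT match; no characters are consumed.
Scanning left to right: at [0:4] → 'gyvb'; at [5:9] → 'xmqq'.
Since nothing is captured, `findall` lists the 2 matched substrings directly.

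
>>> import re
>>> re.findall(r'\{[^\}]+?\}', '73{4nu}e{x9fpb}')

['{4nu}', '{x9fpb}']

`findall` yields the raw match text (2 of them) because the pattern has no groups.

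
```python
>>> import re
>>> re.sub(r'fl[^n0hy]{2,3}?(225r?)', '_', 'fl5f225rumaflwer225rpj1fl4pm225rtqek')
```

'_uma_pj1_tqek'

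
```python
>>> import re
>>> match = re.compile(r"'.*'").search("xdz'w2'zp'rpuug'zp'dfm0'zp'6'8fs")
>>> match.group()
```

The match spans [3:29] → "'w2'zp'rpuug'zp'dfm0'zp'6'".

"'w2'zp'rpuug'zp'dfm0'zp'6'"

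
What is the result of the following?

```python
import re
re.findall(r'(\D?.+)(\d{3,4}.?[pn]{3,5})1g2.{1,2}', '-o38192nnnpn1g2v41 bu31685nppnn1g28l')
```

This matches optionally a non-digit, then one or more of any character (captured); then 3 to 4 of a digit, then optionally any character, then 3 to 5 of one of [pn] (captured); then the literal '1g2', then 1 to 2 of any character.
With 2 capturing groups, `findall` returns a 2-tuple per match.

[('-o38192nnnpn1g2v41 bu31', '685nppnn')]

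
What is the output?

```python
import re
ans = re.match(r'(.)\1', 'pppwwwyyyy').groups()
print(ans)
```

('p',)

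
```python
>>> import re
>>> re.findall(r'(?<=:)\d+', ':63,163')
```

['63']

Lookahead/lookbehind check context without consuming it, so the matched span excludes the asserted characters.
`findall` yields the raw match text (1 of them) because the pattern has no groups.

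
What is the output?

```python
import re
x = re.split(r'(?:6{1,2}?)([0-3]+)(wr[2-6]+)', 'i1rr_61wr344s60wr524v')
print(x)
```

This matches 1 to 2 of a literal '6' (lazy) (non-capturing group); then one or more of a character in [0-3] (captured); then the literal 'wr', then one or more of a character in [2-6] (captured).
With a capturing group present, the delimiter's captured portion is kept in the result list.

['i1rr_', '1', 'wr344', 's', '0', 'wr524', 'v']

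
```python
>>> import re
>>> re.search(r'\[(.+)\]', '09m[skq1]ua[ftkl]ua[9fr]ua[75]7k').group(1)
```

'skq1]ua[ftkl]ua[9fr]ua[75'

`search` walks the string left to right and returns the first match it finds.
The match spans [3:30] → '[skq1]ua[ftkl]ua[9fr]ua[75]'.
Captured: group 1 = 'skq1]ua[ftkl]ua[9fr]ua[75'.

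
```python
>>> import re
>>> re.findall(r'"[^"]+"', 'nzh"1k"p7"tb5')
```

['"1k"']

With no groups in the pattern, `findall` gives back each whole match — 1 here.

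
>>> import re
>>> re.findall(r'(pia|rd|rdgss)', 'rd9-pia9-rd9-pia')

['rd', 'pia', 'rd', 'pia']

Because there's exactly one group, `findall` drops the full match and keeps group 1 from each hit.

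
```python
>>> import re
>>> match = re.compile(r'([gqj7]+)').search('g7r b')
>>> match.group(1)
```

This matches one or more of one of [gqj7] (captured).
`re.search` tries every starting position until one works.
The match spans [0:2] → 'g7'.
Captured: group 1 = 'g7'.

'g7'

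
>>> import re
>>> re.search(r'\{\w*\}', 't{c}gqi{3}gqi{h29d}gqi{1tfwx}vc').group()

'{c}'

The match spans [1:4] → '{c}'.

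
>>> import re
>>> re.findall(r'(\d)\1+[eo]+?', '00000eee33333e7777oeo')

['0', '3', '7']

`\1` has to match the exact text group 1 already captured.
`findall` collects group 1 from each match (3 total).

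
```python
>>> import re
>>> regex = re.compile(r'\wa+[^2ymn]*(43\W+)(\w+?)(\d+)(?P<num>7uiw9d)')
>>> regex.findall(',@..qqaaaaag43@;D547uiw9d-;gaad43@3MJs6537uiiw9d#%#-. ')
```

[('43@;', 'D', '54', '7uiw9d')]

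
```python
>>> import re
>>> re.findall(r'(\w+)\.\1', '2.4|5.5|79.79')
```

`\1` has to match the exact text group 1 already captured.
Walking the string: at [4:7] match '5.5', group 1 = '5'; at [8:13] match '79.79', group 1 = '79'.
Because there's exactly one group, `findall` drops the full match and keeps group 1 from each hit.

['5', '79']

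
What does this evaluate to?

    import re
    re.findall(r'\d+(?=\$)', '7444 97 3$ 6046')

The lookaround is zero-width — it requires the adjacent text to match without consuming it, so the asserted text isn't part of the match.
With no groups in the pattern, `findall` gives back each whole match — 1 here.

['3']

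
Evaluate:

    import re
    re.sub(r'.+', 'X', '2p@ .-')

'X'

The pattern matches one or more of any character.
Matches: at [0:6] → '2p@ .-'.
`sub` substitutes 'X' at each match site.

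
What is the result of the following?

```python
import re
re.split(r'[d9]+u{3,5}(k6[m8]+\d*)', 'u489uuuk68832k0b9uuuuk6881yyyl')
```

['u48', 'k68832', 'k0b', 'k6881', 'yyyl']

This matches one or more of one of [d9]; then 3 to 5 of a literal 'u'; then the literal 'k6', then one or more of one of [m8], then zero or more of a digit (captured).
Matches to split on: at [3:13] → '9uuuk68832'; at [16:26] → '9uuuuk6881'.
The group in the pattern means `split` returns the separators' captures alongside the pieces.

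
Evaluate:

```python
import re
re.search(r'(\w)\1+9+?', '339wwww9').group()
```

'339'

A backreference is literal: `\1` must see the identical characters the first group matched.
The match spans [0:3] → '339'.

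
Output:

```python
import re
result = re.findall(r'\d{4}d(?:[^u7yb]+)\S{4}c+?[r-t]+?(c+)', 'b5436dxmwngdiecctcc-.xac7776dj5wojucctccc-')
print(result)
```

['cc', 'ccc']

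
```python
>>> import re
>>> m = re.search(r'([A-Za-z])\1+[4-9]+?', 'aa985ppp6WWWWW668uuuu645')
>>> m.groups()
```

('a',)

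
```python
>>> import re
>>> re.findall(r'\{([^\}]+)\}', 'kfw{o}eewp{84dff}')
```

['o', '84dff']

One capturing group, so `findall` returns just the captured substring from each match — 2 in all.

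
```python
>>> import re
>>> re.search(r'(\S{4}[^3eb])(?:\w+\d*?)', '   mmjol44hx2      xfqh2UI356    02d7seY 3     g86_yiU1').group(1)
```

The pattern matches exactly 4 of a non-whitespace character, then any character except [3eb] (captured); then one or more of a word character, then zero or more of a digit (lazy) (non-capturing group).
Unlike `match`, `search` isn't anchored — it looks for the pattern anywhere in the string.
The match spans [3:13] → 'mmjol44hx2'.
Captured: group 1 = 'mmjol'.

'mmjol'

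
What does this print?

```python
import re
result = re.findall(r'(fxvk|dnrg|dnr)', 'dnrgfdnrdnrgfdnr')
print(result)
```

The regex engine tests alternatives in the order written; an earlier branch that matches wins even if a later one would match more.
Matches: at [0:4] match 'dnrg', group 1 = 'dnrg'; at [5:8] match 'dnr', group 1 = 'dnr'; at [8:12] match 'dnrg', group 1 = 'dnrg'; at [13:16] match 'dnr', group 1 = 'dnr'.
With a single group, `findall` returns only what that group captured — 4 items.

['dnrg', 'dnr', 'dnrg', 'dnr']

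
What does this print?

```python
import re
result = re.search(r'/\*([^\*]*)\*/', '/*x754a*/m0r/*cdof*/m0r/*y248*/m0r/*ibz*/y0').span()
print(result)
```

(0, 9)

The match spans [0:9] → '/*x754a*/'.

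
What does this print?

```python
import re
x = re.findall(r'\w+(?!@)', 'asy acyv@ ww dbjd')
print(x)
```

['asy', 'acy', 'ww', 'dbjd']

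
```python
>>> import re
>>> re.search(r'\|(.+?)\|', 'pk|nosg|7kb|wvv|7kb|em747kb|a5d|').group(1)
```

The match spans [2:8] → '|nosg|'.
Captured: group 1 = 'nosg'.

'nosg'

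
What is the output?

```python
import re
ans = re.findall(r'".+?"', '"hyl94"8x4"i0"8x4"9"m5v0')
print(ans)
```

['"hyl94"', '"i0"', '"9"']

Because the quantifier is non-greedy, it stops expanding at the earliest point where the rest of the pattern can succeed.
Matches: at [0:7] → '"hyl94"'; at [10:14] → '"i0"'; at [17:20] → '"9"'.
`findall` yields the raw match text (3 of them) because the pattern has no groups.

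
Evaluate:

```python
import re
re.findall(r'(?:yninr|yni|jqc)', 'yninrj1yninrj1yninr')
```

['yninr', 'yninr', 'yninr']

`|` is ordered: at each position the engine commits to the first alternative that works.
Walking the string: at [0:5] → 'yninr'; at [7:12] → 'yninr'; at [14:19] → 'yninr'.
No capturing groups, so `findall` returns the 3 full match strings.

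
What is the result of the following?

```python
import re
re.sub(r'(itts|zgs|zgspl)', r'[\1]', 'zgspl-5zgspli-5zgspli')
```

Branches in `(...|...)` are attempted left-to-right; the first branch that allows the whole pattern to succeed is taken.
Each match is replaced using the text its own group 1 captured.

'[zgs]pl-5[zgs]pli-5[zgs]pli'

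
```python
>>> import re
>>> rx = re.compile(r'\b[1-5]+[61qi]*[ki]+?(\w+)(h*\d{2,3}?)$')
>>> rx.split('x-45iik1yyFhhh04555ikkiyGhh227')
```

['x-', '1yyFhhh04555ikkiyGhh2', '27', '']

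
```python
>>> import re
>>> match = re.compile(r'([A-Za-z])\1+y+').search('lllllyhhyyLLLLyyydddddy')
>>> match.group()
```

'llllly'

`\1` is not a pattern — it's the concrete string captured by group 1, re-applied verbatim.
`search` walks the string left to right and returns the first match it finds.
The match spans [0:6] → 'llllly'.
Captured: group 1 = 'l'.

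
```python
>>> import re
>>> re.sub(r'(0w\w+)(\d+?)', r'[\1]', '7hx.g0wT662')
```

'7hx.g[0wT66]'

This matches the literal '0w', then one or more of a word character (captured); then one or more of a digit (lazy) (captured).
Each match is replaced using the text its own group 1 captured.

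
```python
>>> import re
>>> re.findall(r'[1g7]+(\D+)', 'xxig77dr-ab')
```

['dr-ab']

This matches one or more of one of [1g7]; then one or more of a non-digit (captured).
Matches: at [3:11] match 'g77dr-ab', group 1 = 'dr-ab'.
One capturing group, so `findall` returns just the captured substring from the one match — 1 in all.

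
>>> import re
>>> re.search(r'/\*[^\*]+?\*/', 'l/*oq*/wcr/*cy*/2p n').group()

`re.search` scans for the first position where the pattern succeeds.
The match spans [1:7] → '/*oq*/'.

'/*oq*/'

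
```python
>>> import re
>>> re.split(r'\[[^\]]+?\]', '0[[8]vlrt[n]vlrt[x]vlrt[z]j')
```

['0', 'vlrt', 'vlrt', 'vlrt', 'j']

Splitting on the pattern gives 5 pieces.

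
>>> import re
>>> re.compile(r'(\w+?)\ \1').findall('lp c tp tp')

['tp']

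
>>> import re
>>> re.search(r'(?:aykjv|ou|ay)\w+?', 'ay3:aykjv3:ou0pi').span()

(0, 3)

The match spans [0:3] → 'ay3'.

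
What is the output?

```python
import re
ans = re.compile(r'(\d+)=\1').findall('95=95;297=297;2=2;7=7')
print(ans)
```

After group 1 captures some text, `\1` only succeeds where that same text appears again.
`findall` collects group 1 from each match (4 total).

['95', '297', '2', '7']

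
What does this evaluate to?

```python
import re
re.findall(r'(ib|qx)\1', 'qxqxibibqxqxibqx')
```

['qx', 'ib', 'qx']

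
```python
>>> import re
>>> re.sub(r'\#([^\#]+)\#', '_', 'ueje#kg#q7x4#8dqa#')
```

Matches: at [4:8] → '#kg#'; at [12:18] → '#8dqa#'.
Every occurrence is swapped for '_'.

'ueje_q7x4_'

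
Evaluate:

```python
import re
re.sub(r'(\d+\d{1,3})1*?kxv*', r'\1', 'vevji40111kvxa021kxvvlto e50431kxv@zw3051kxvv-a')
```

'vevji40111kvxa021lto e50431@zw3051-a'

Pattern: one or more of a digit, then 1 to 3 of a digit (captured); then zero or more of the literal '1' (lazy), then the literal 'kx', then zero or more of the literal 'v'.
Matches: at [14:21] → '021kxvv'; at [26:34] → '50431kxv'; at [37:45] → '3051kxvv'.
The replacement refers to a captured group, so each match is rewritten using its own captured text.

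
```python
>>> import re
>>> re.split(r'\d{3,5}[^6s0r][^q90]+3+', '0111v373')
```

This matches 3 to 5 of a digit; then any character except [6s0r], then one or more of any character except [q90], then one or more of a literal '3'.
Matches to split on: at [0:8] → '0111v373'.
`split` removes every match and returns the 2 fragments in between.

['', '']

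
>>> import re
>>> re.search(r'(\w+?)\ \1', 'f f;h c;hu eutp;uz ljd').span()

`\1` is not a pattern — it's the concrete string captured by group 1, re-applied verbatim.
`search` walks the string left to right and returns the first match it finds.
The match spans [0:3] → 'f f'.
Captured: group 1 = 'f'.

(0, 3)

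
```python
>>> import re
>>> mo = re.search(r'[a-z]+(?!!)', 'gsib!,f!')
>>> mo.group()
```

Because the assertion is negative and zero-width, positions next to the forbidden text are skipped.
The match spans [0:3] → 'gsi'.

'gsi'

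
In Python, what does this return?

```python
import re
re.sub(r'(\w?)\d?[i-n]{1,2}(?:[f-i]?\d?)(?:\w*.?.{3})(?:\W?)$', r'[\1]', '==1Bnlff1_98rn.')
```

'==1[B]'

`\1` in the replacement pulls in group 1's text for each match.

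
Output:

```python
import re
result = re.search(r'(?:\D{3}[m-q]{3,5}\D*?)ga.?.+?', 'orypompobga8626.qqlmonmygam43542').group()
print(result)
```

Pattern: exactly 3 of a non-digit, then 3 to 5 of a character in [m-q], then zero or more of a non-digit (lazy) (non-capturing group); then the literal 'ga', then optionally any character, then one or more of any character (lazy).
A `+?`/`*?`/`{m,n}?` starts at its minimum and grows only as far as needed for what follows to match.
`re.search` scans for the first position where the pattern succeeds.
The match spans [0:13] → 'orypompobga86'.

orypompobga86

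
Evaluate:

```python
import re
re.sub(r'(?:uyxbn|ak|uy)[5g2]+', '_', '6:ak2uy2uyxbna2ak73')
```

Matches: at [2:5] → 'ak2'; at [5:8] → 'uy2'.
`sub` substitutes '_' at each match site.

'6:__uyxbna2ak73'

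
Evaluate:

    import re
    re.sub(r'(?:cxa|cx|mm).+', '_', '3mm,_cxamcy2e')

'3_'

Matches: at [1:13] → 'mm,_cxamcy2e'.
Each match is replaced by '_'.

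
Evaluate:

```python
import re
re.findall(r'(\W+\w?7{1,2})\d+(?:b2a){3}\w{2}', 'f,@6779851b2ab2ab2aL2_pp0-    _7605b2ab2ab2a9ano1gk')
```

[',@677', '-    _7']

This matches one or more of a non-word character, then optionally a word character, then 1 to 2 of the literal '7' (captured); then one or more of a digit, then the literal 'b2a' repeated 3 times, then exactly 2 of a word character.
Scanning left to right: at [1:21] match ',@6779851b2ab2ab2aL2', group 1 = ',@677'; at [25:46] match '-    _7605b2ab2ab2a9a', group 1 = '-    _7'.
With a single group, `findall` returns only what that group captured — 2 items.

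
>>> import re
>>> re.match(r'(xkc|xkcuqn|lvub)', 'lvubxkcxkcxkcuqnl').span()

`re.match` only tries the pattern at the start of the string.
The match spans [0:4] → 'lvub'.

(0, 4)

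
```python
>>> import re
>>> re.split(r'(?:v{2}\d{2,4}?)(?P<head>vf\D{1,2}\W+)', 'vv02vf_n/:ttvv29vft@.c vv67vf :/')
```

['', 'vf_n/:', 'tt', 'vft@.', 'c ', 'vf :/', '']

Pattern: exactly 2 of a literal 'v', then 2 to 4 of a digit (lazy) (non-capturing group); then the literal 'vf', then 1 to 2 of a non-digit, then one or more of a non-word character (captured as 'head').
Matches to split on: at [0:10] → 'vv02vf_n/:'; at [12:21] → 'vv29vft@.'; at [23:32] → 'vv67vf :/'.
Because the pattern has a capturing group, `split` also inserts each captured text between the pieces.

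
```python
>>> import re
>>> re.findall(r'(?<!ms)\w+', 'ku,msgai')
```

['ku', 'msgai']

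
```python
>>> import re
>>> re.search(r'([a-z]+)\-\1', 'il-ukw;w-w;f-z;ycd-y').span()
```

A backreference is literal: `\1` must see the identical characters the first group matched.
`re.search` tries every starting position until one works.
The match spans [7:10] → 'w-w'.
Captured: group 1 = 'w'.

(7, 10)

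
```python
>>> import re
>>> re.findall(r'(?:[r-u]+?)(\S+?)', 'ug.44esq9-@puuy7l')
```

The pattern matches one or more of a character in [r-u] (lazy) (non-capturing group); then one or more of a non-whitespace character (lazy) (captured).
With the lazy modifier that quantifier settles for the fewest repetitions that let the rest of the pattern succeed (the atoms after it are unaffected and can still be greedy).
Scanning left to right: at [0:2] match 'ug', group 1 = 'g'; at [6:8] match 'sq', group 1 = 'q'; at [12:14] match 'uu', group 1 = 'u'.
With a single group, `findall` returns only what that group captured — 3 items.

['g', 'q', 'u']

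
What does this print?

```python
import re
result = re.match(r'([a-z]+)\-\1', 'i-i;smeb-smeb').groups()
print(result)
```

('i',)

The match spans [0:3] → 'i-i'.
Captured: group 1 = 'i'.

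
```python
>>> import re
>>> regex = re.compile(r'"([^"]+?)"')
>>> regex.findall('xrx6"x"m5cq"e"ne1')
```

['x', 'e']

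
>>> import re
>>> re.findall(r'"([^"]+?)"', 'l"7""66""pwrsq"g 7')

Scanning left to right: at [1:4] match '"7"', group 1 = '7'; at [4:8] match '"66"', group 1 = '66'; at [8:15] match '"pwrsq"', group 1 = 'pwrsq'.
With a single group, `findall` returns only what that group captured — 3 items.

['7', '66', 'pwrsq']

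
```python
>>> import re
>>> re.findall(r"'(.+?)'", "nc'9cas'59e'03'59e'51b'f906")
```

Scanning left to right: at [2:8] match "'9cas'", group 1 = '9cas'; at [11:15] match "'03'", group 1 = '03'; at [18:23] match "'51b'", group 1 = '51b'.
One capturing group, so `findall` returns just the captured substring from each match — 3 in all.

['9cas', '03', '51b']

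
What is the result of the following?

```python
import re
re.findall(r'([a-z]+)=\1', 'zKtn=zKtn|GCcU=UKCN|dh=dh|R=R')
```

After group 1 captures some text, `\1` only succeeds where that same text appears again.
Scanning left to right: at [20:25] match 'dh=dh', group 1 = 'dh'.
`findall` collects group 1 from the one match (1 total).

['dh']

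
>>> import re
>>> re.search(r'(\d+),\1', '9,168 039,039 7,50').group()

`\1` is not a pattern — it's the concrete string captured by group 1, re-applied verbatim.
`re.search` scans for the first position where the pattern succeeds.
The match spans [6:13] → '039,039'.
Captured: group 1 = '039'.

'039,039'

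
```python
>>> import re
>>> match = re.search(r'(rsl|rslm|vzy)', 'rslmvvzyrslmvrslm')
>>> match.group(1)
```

'rsl'

The regex engine tests alternatives in the order written; an earlier branch that matches wins even if a later one would match more.
`search` walks the string left to right and returns the first match it finds.
The match spans [0:3] → 'rsl'.
Captured: group 1 = 'rsl'.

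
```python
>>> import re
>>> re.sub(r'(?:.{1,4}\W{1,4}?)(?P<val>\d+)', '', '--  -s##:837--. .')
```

The pattern matches 1 to 4 of any character, then 1 to 4 of a non-word character (lazy) (non-capturing group); then one or more of a digit (captured as 'val').
`sub` substitutes '' at each match site.

'----. .'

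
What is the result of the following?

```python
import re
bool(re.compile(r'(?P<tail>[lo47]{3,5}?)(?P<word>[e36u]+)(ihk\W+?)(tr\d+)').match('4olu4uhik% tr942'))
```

False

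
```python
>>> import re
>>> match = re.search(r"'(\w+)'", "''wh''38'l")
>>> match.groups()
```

`re.search` scans for the first position where the pattern succeeds.
The match spans [1:5] → "'wh'".
Captured: group 1 = 'wh'.

('wh',)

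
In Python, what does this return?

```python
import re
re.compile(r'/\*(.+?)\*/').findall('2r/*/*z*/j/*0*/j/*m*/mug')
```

With the lazy modifier that quantifier settles for the fewest repetitions that let the rest of the pattern succeed (the atoms after it are unaffected and can still be greedy).
Walking the string: at [2:9] match '/*/*z*/', group 1 = '/*z'; at [10:15] match '/*0*/', group 1 = '0'; at [16:21] match '/*m*/', group 1 = 'm'.
Because there's exactly one group, `findall` drops the full match and keeps group 1 from each hit.

['/*z', '0', 'm']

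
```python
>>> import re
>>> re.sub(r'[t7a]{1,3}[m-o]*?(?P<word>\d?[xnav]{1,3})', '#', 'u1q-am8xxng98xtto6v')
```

Pattern: 1 to 3 of one of [t7a], then zero or more of a character in [m-o] (lazy); then optionally a digit, then 1 to 3 of one of [xnav] (captured as 'word').
Matches: at [4:10] → 'am8xxn'; at [14:19] → 'tto6v'.
Each match is replaced by '#'.

'u1q-#g98x#'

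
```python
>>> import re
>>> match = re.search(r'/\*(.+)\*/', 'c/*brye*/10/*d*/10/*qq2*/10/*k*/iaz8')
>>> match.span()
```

The match spans [1:32] → '/*brye*/10/*d*/10/*qq2*/10/*k*/'.

(1, 32)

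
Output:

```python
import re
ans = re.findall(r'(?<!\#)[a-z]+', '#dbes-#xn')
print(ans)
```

['bes', 'n']

The negative lookahead/lookbehind blocks any match where the forbidden context is present.
No capturing groups, so `findall` returns the 2 full match strings.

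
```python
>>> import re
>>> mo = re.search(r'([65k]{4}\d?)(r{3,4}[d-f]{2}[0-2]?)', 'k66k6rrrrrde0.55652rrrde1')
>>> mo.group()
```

'55652rrrde1'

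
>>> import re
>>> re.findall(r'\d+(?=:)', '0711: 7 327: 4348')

Because the assertion is zero-width, the text it checks is not consumed and won't appear in the result.
Walking the string: at [0:4] → '0711'; at [8:11] → '327'.
Since nothing is captured, `findall` lists the 2 matched substrings directly.

['0711', '327']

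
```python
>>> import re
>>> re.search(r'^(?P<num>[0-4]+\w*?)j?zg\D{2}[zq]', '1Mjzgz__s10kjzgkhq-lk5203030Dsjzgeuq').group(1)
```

The match spans [0:18] → '1Mjzgz__s10kjzgkhq'.
Captured: group 1 = '1Mjzgz__s10k'.

'1Mjzgz__s10k'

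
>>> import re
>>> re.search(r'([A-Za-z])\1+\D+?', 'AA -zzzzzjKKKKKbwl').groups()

A backreference is literal: `\1` must see the identical characters the first group matched.
`re.search` tries every starting position until one works.
The match spans [0:3] → 'AA '.
Captured: group 1 = 'A'.

('A',)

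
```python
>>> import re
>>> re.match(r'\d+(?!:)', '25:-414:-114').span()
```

(0, 1)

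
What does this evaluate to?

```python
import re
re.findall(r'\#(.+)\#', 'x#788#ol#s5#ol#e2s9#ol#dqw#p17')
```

Because there's exactly one group, `findall` drops the full match and keeps group 1 from the one hit.

['788#ol#s5#ol#e2s9#ol#dqw']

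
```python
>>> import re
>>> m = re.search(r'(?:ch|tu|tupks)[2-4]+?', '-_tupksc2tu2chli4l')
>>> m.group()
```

'tu2'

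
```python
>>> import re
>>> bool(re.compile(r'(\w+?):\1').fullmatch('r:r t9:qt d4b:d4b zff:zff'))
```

`\1` has to match the exact text group 1 already captured.
`re.fullmatch` requires the pattern to consume the entire string.
Here the pattern can't cover the whole string, so the call returns None, and `bool(None)` is False.

False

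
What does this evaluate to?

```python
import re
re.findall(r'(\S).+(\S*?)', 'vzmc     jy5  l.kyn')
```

The pattern matches a non-whitespace character (captured); then one or more of any character; then zero or more of a non-whitespace character (lazy) (captured).
Matches: at [0:19] match 'vzmc     jy5  l.kyn', groups = ('v', '').
`findall` packs the 2 group values into a tuple for every match.

[('v', '')]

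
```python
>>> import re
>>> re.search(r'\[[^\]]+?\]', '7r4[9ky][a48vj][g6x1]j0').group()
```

'[9ky]'

`search` walks the string left to right and returns the first match it finds.
The match spans [3:8] → '[9ky]'.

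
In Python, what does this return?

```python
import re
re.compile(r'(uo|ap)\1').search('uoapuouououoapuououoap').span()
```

(4, 8)

A backreference is literal: `\1` must see the identical characters the first group matched.
`re.search` tries every starting position until one works.
The match spans [4:8] → 'uouo'.
Captured: group 1 = 'uo'.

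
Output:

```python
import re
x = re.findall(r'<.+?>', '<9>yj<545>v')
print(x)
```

['<9>', '<545>']

Lazy quantifiers expand one character at a time until the remainder of the pattern can match.
Scanning left to right: at [0:3] → '<9>'; at [5:10] → '<545>'.
Since nothing is captured, `findall` lists the 2 matched substrings directly.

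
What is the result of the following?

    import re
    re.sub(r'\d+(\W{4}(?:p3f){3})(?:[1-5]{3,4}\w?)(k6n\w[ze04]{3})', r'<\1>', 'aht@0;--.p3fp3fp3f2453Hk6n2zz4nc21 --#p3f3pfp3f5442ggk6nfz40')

The pattern matches one or more of a digit; then exactly 4 of a non-word character, then the literal 'p3f' repeated 3 times (captured); then 3 to 4 of a character in [1-5], then optionally a word character (non-capturing group); then the literal 'k6n', then a word character, then exactly 3 of one of [ze04] (captured).
`\1` in the replacement pulls in group 1's text for each match.

'aht@<;--.p3fp3fp3f>nc21 --#p3f3pfp3f5442ggk6nfz40'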